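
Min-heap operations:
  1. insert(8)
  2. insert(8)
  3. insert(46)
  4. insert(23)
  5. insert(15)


insert(8) -> [8]
insert(8) -> [8, 8]
insert(46) -> [8, 8, 46]
insert(23) -> [8, 8, 46, 23]
insert(15) -> [8, 8, 46, 23, 15]

Final heap: [8, 8, 46, 23, 15]


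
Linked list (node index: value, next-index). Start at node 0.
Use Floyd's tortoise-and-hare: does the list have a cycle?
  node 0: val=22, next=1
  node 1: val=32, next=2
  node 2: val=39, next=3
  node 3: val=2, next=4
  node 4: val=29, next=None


Floyd's tortoise (slow, +1) and hare (fast, +2):
  init: slow=0, fast=0
  step 1: slow=1, fast=2
  step 2: slow=2, fast=4
  step 3: fast -> None, no cycle

Cycle: no


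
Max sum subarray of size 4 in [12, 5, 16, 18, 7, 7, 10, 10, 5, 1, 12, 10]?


[0:4]: 51
[1:5]: 46
[2:6]: 48
[3:7]: 42
[4:8]: 34
[5:9]: 32
[6:10]: 26
[7:11]: 28
[8:12]: 28

Max: 51 at [0:4]


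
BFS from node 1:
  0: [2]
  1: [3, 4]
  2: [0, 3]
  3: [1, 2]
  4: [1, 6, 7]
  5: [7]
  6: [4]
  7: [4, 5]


Visit 1, enqueue [3, 4]
Visit 3, enqueue [2]
Visit 4, enqueue [6, 7]
Visit 2, enqueue [0]
Visit 6, enqueue []
Visit 7, enqueue [5]
Visit 0, enqueue []
Visit 5, enqueue []

BFS order: [1, 3, 4, 2, 6, 7, 0, 5]


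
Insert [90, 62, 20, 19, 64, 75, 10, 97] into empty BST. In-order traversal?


Insert 90: root
Insert 62: L from 90
Insert 20: L from 90 -> L from 62
Insert 19: L from 90 -> L from 62 -> L from 20
Insert 64: L from 90 -> R from 62
Insert 75: L from 90 -> R from 62 -> R from 64
Insert 10: L from 90 -> L from 62 -> L from 20 -> L from 19
Insert 97: R from 90

In-order: [10, 19, 20, 62, 64, 75, 90, 97]


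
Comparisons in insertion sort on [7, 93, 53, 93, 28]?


Algorithm: insertion sort
Input: [7, 93, 53, 93, 28]
Sorted: [7, 28, 53, 93, 93]

8


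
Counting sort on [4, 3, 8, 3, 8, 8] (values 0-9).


Input: [4, 3, 8, 3, 8, 8]
Counts: [0, 0, 0, 2, 1, 0, 0, 0, 3, 0]

Sorted: [3, 3, 4, 8, 8, 8]


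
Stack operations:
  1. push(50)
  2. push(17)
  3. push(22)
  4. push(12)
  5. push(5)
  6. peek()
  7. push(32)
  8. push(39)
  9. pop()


push(50) -> [50]
push(17) -> [50, 17]
push(22) -> [50, 17, 22]
push(12) -> [50, 17, 22, 12]
push(5) -> [50, 17, 22, 12, 5]
peek()->5
push(32) -> [50, 17, 22, 12, 5, 32]
push(39) -> [50, 17, 22, 12, 5, 32, 39]
pop()->39, [50, 17, 22, 12, 5, 32]

Final stack: [50, 17, 22, 12, 5, 32]


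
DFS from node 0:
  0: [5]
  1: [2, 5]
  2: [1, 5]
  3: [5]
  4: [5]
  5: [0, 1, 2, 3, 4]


Visit 0, push [5]
Visit 5, push [4, 3, 2, 1]
Visit 1, push [2]
Visit 2, push []
Visit 3, push []
Visit 4, push []

DFS order: [0, 5, 1, 2, 3, 4]


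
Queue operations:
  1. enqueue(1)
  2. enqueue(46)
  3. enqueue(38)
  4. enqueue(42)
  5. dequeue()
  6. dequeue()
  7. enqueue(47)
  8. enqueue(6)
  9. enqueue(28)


enqueue(1) -> [1]
enqueue(46) -> [1, 46]
enqueue(38) -> [1, 46, 38]
enqueue(42) -> [1, 46, 38, 42]
dequeue()->1, [46, 38, 42]
dequeue()->46, [38, 42]
enqueue(47) -> [38, 42, 47]
enqueue(6) -> [38, 42, 47, 6]
enqueue(28) -> [38, 42, 47, 6, 28]

Final queue: [38, 42, 47, 6, 28]


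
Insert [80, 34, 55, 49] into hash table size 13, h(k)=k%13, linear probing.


Insert 80: h=2 -> slot 2
Insert 34: h=8 -> slot 8
Insert 55: h=3 -> slot 3
Insert 49: h=10 -> slot 10

Table: [None, None, 80, 55, None, None, None, None, 34, None, 49, None, None]


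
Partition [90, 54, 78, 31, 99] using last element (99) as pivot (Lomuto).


Pivot: 99
  90 <= 99: advance i (no swap)
  54 <= 99: advance i (no swap)
  78 <= 99: advance i (no swap)
  31 <= 99: advance i (no swap)
Place pivot at 4: [90, 54, 78, 31, 99]

Partitioned: [90, 54, 78, 31, 99]


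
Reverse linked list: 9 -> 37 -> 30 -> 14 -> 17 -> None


Step 1: curr=9, set curr.next=prev(None) | reversed so far: 9
Step 2: curr=37, set curr.next=prev(9) | reversed so far: 37 -> 9
Step 3: curr=30, set curr.next=prev(37) | reversed so far: 30 -> 37 -> 9
Step 4: curr=14, set curr.next=prev(30) | reversed so far: 14 -> 30 -> 37 -> 9
Step 5: curr=17, set curr.next=prev(14) | reversed so far: 17 -> 14 -> 30 -> 37 -> 9

17 -> 14 -> 30 -> 37 -> 9 -> None


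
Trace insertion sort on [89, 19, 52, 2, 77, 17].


Initial: [89, 19, 52, 2, 77, 17]
Insert 19: [19, 89, 52, 2, 77, 17]
Insert 52: [19, 52, 89, 2, 77, 17]
Insert 2: [2, 19, 52, 89, 77, 17]
Insert 77: [2, 19, 52, 77, 89, 17]
Insert 17: [2, 17, 19, 52, 77, 89]

Sorted: [2, 17, 19, 52, 77, 89]


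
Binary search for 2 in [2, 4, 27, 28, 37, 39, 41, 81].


Step 1: lo=0, hi=7, mid=3, val=28
Step 2: lo=0, hi=2, mid=1, val=4
Step 3: lo=0, hi=0, mid=0, val=2

Found at index 0


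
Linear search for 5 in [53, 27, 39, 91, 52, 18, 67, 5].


i=0: 53!=5
i=1: 27!=5
i=2: 39!=5
i=3: 91!=5
i=4: 52!=5
i=5: 18!=5
i=6: 67!=5
i=7: 5==5 found!

Found at 7, 8 comps


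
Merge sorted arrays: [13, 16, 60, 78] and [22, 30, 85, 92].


Take 13 from A
Take 16 from A
Take 22 from B
Take 30 from B
Take 60 from A
Take 78 from A

Merged: [13, 16, 22, 30, 60, 78, 85, 92]


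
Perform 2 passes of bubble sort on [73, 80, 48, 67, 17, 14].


Initial: [73, 80, 48, 67, 17, 14]
Pass 1: [73, 48, 67, 17, 14, 80] (4 swaps)
Pass 2: [48, 67, 17, 14, 73, 80] (4 swaps)

After 2 passes: [48, 67, 17, 14, 73, 80]


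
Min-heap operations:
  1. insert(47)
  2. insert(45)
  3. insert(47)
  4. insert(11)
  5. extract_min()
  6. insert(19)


insert(47) -> [47]
insert(45) -> [45, 47]
insert(47) -> [45, 47, 47]
insert(11) -> [11, 45, 47, 47]
extract_min()->11, [45, 47, 47]
insert(19) -> [19, 45, 47, 47]

Final heap: [19, 45, 47, 47]


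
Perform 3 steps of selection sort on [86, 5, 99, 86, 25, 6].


Initial: [86, 5, 99, 86, 25, 6]
Step 1: min=5 at 1
  Swap: [5, 86, 99, 86, 25, 6]
Step 2: min=6 at 5
  Swap: [5, 6, 99, 86, 25, 86]
Step 3: min=25 at 4
  Swap: [5, 6, 25, 86, 99, 86]

After 3 steps: [5, 6, 25, 86, 99, 86]


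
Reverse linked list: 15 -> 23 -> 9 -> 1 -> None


Step 1: curr=15, set curr.next=prev(None) | reversed so far: 15
Step 2: curr=23, set curr.next=prev(15) | reversed so far: 23 -> 15
Step 3: curr=9, set curr.next=prev(23) | reversed so far: 9 -> 23 -> 15
Step 4: curr=1, set curr.next=prev(9) | reversed so far: 1 -> 9 -> 23 -> 15

1 -> 9 -> 23 -> 15 -> None


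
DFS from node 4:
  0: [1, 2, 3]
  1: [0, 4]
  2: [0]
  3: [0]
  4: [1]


Visit 4, push [1]
Visit 1, push [0]
Visit 0, push [3, 2]
Visit 2, push []
Visit 3, push []

DFS order: [4, 1, 0, 2, 3]


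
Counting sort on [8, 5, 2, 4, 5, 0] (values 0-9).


Input: [8, 5, 2, 4, 5, 0]
Counts: [1, 0, 1, 0, 1, 2, 0, 0, 1, 0]

Sorted: [0, 2, 4, 5, 5, 8]


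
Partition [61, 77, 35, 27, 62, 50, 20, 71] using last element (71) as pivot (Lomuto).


Pivot: 71
  61 <= 71: advance i (no swap)
  35 <= 71: swap -> [61, 35, 77, 27, 62, 50, 20, 71]
  27 <= 71: swap -> [61, 35, 27, 77, 62, 50, 20, 71]
  62 <= 71: swap -> [61, 35, 27, 62, 77, 50, 20, 71]
  50 <= 71: swap -> [61, 35, 27, 62, 50, 77, 20, 71]
  20 <= 71: swap -> [61, 35, 27, 62, 50, 20, 77, 71]
Place pivot at 6: [61, 35, 27, 62, 50, 20, 71, 77]

Partitioned: [61, 35, 27, 62, 50, 20, 71, 77]


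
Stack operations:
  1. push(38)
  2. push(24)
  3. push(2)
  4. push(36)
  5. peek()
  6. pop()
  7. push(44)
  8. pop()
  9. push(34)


push(38) -> [38]
push(24) -> [38, 24]
push(2) -> [38, 24, 2]
push(36) -> [38, 24, 2, 36]
peek()->36
pop()->36, [38, 24, 2]
push(44) -> [38, 24, 2, 44]
pop()->44, [38, 24, 2]
push(34) -> [38, 24, 2, 34]

Final stack: [38, 24, 2, 34]


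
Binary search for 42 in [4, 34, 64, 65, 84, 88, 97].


Step 1: lo=0, hi=6, mid=3, val=65
Step 2: lo=0, hi=2, mid=1, val=34
Step 3: lo=2, hi=2, mid=2, val=64

Not found


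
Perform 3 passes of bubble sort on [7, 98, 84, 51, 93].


Initial: [7, 98, 84, 51, 93]
Pass 1: [7, 84, 51, 93, 98] (3 swaps)
Pass 2: [7, 51, 84, 93, 98] (1 swaps)
Pass 3: [7, 51, 84, 93, 98] (0 swaps)

After 3 passes: [7, 51, 84, 93, 98]


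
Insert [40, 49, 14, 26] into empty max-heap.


Insert 40: [40]
Insert 49: [49, 40]
Insert 14: [49, 40, 14]
Insert 26: [49, 40, 14, 26]

Final heap: [49, 40, 14, 26]


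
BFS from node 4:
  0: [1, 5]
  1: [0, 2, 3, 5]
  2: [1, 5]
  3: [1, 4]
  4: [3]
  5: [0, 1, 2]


Visit 4, enqueue [3]
Visit 3, enqueue [1]
Visit 1, enqueue [0, 2, 5]
Visit 0, enqueue []
Visit 2, enqueue []
Visit 5, enqueue []

BFS order: [4, 3, 1, 0, 2, 5]


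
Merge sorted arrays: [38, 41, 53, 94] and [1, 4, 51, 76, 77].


Take 1 from B
Take 4 from B
Take 38 from A
Take 41 from A
Take 51 from B
Take 53 from A
Take 76 from B
Take 77 from B

Merged: [1, 4, 38, 41, 51, 53, 76, 77, 94]


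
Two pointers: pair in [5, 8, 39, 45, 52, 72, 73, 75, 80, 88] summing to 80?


lo=0(5)+hi=9(88)=93
lo=0(5)+hi=8(80)=85
lo=0(5)+hi=7(75)=80

Yes: 5+75=80


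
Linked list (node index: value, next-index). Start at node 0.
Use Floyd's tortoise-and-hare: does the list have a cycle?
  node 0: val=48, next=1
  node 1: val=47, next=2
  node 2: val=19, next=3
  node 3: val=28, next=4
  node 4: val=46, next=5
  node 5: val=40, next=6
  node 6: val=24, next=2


Floyd's tortoise (slow, +1) and hare (fast, +2):
  init: slow=0, fast=0
  step 1: slow=1, fast=2
  step 2: slow=2, fast=4
  step 3: slow=3, fast=6
  step 4: slow=4, fast=3
  step 5: slow=5, fast=5
  slow == fast at node 5: cycle detected

Cycle: yes


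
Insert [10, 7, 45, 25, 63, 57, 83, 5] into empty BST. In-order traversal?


Insert 10: root
Insert 7: L from 10
Insert 45: R from 10
Insert 25: R from 10 -> L from 45
Insert 63: R from 10 -> R from 45
Insert 57: R from 10 -> R from 45 -> L from 63
Insert 83: R from 10 -> R from 45 -> R from 63
Insert 5: L from 10 -> L from 7

In-order: [5, 7, 10, 25, 45, 57, 63, 83]


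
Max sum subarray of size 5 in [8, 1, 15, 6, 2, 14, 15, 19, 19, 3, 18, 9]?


[0:5]: 32
[1:6]: 38
[2:7]: 52
[3:8]: 56
[4:9]: 69
[5:10]: 70
[6:11]: 74
[7:12]: 68

Max: 74 at [6:11]


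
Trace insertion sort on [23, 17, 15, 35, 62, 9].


Initial: [23, 17, 15, 35, 62, 9]
Insert 17: [17, 23, 15, 35, 62, 9]
Insert 15: [15, 17, 23, 35, 62, 9]
Insert 35: [15, 17, 23, 35, 62, 9]
Insert 62: [15, 17, 23, 35, 62, 9]
Insert 9: [9, 15, 17, 23, 35, 62]

Sorted: [9, 15, 17, 23, 35, 62]


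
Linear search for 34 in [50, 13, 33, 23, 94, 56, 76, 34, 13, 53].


i=0: 50!=34
i=1: 13!=34
i=2: 33!=34
i=3: 23!=34
i=4: 94!=34
i=5: 56!=34
i=6: 76!=34
i=7: 34==34 found!

Found at 7, 8 comps


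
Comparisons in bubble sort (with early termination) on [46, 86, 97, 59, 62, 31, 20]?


Algorithm: bubble sort (with early termination)
Input: [46, 86, 97, 59, 62, 31, 20]
Sorted: [20, 31, 46, 59, 62, 86, 97]

21


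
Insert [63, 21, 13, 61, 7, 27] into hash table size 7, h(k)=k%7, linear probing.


Insert 63: h=0 -> slot 0
Insert 21: h=0, 1 probes -> slot 1
Insert 13: h=6 -> slot 6
Insert 61: h=5 -> slot 5
Insert 7: h=0, 2 probes -> slot 2
Insert 27: h=6, 4 probes -> slot 3

Table: [63, 21, 7, 27, None, 61, 13]


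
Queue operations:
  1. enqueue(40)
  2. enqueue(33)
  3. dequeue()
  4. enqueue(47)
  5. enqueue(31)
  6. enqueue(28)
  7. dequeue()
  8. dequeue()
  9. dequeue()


enqueue(40) -> [40]
enqueue(33) -> [40, 33]
dequeue()->40, [33]
enqueue(47) -> [33, 47]
enqueue(31) -> [33, 47, 31]
enqueue(28) -> [33, 47, 31, 28]
dequeue()->33, [47, 31, 28]
dequeue()->47, [31, 28]
dequeue()->31, [28]

Final queue: [28]


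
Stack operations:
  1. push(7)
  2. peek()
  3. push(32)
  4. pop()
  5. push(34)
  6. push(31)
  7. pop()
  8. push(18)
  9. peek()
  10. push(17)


push(7) -> [7]
peek()->7
push(32) -> [7, 32]
pop()->32, [7]
push(34) -> [7, 34]
push(31) -> [7, 34, 31]
pop()->31, [7, 34]
push(18) -> [7, 34, 18]
peek()->18
push(17) -> [7, 34, 18, 17]

Final stack: [7, 34, 18, 17]


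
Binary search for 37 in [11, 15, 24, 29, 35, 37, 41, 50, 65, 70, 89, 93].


Step 1: lo=0, hi=11, mid=5, val=37

Found at index 5


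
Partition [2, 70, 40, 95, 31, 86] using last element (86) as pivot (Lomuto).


Pivot: 86
  2 <= 86: advance i (no swap)
  70 <= 86: advance i (no swap)
  40 <= 86: advance i (no swap)
  31 <= 86: swap -> [2, 70, 40, 31, 95, 86]
Place pivot at 4: [2, 70, 40, 31, 86, 95]

Partitioned: [2, 70, 40, 31, 86, 95]


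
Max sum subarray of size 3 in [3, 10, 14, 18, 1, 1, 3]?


[0:3]: 27
[1:4]: 42
[2:5]: 33
[3:6]: 20
[4:7]: 5

Max: 42 at [1:4]


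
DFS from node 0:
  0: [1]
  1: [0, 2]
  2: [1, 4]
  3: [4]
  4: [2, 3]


Visit 0, push [1]
Visit 1, push [2]
Visit 2, push [4]
Visit 4, push [3]
Visit 3, push []

DFS order: [0, 1, 2, 4, 3]


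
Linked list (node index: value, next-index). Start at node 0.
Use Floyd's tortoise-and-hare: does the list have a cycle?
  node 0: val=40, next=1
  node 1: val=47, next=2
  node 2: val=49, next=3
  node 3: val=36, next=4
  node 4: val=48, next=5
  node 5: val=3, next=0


Floyd's tortoise (slow, +1) and hare (fast, +2):
  init: slow=0, fast=0
  step 1: slow=1, fast=2
  step 2: slow=2, fast=4
  step 3: slow=3, fast=0
  step 4: slow=4, fast=2
  step 5: slow=5, fast=4
  step 6: slow=0, fast=0
  slow == fast at node 0: cycle detected

Cycle: yes


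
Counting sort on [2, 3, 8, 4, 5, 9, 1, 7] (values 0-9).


Input: [2, 3, 8, 4, 5, 9, 1, 7]
Counts: [0, 1, 1, 1, 1, 1, 0, 1, 1, 1]

Sorted: [1, 2, 3, 4, 5, 7, 8, 9]


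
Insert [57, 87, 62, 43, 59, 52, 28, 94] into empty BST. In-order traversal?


Insert 57: root
Insert 87: R from 57
Insert 62: R from 57 -> L from 87
Insert 43: L from 57
Insert 59: R from 57 -> L from 87 -> L from 62
Insert 52: L from 57 -> R from 43
Insert 28: L from 57 -> L from 43
Insert 94: R from 57 -> R from 87

In-order: [28, 43, 52, 57, 59, 62, 87, 94]


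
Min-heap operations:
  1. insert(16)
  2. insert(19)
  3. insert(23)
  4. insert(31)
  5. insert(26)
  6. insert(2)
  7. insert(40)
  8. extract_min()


insert(16) -> [16]
insert(19) -> [16, 19]
insert(23) -> [16, 19, 23]
insert(31) -> [16, 19, 23, 31]
insert(26) -> [16, 19, 23, 31, 26]
insert(2) -> [2, 19, 16, 31, 26, 23]
insert(40) -> [2, 19, 16, 31, 26, 23, 40]
extract_min()->2, [16, 19, 23, 31, 26, 40]

Final heap: [16, 19, 23, 31, 26, 40]


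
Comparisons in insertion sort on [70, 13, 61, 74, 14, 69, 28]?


Algorithm: insertion sort
Input: [70, 13, 61, 74, 14, 69, 28]
Sorted: [13, 14, 28, 61, 69, 70, 74]

16


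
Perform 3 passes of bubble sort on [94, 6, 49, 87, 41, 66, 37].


Initial: [94, 6, 49, 87, 41, 66, 37]
Pass 1: [6, 49, 87, 41, 66, 37, 94] (6 swaps)
Pass 2: [6, 49, 41, 66, 37, 87, 94] (3 swaps)
Pass 3: [6, 41, 49, 37, 66, 87, 94] (2 swaps)

After 3 passes: [6, 41, 49, 37, 66, 87, 94]


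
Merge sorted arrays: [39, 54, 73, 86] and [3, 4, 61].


Take 3 from B
Take 4 from B
Take 39 from A
Take 54 from A
Take 61 from B

Merged: [3, 4, 39, 54, 61, 73, 86]


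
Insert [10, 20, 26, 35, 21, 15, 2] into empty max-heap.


Insert 10: [10]
Insert 20: [20, 10]
Insert 26: [26, 10, 20]
Insert 35: [35, 26, 20, 10]
Insert 21: [35, 26, 20, 10, 21]
Insert 15: [35, 26, 20, 10, 21, 15]
Insert 2: [35, 26, 20, 10, 21, 15, 2]

Final heap: [35, 26, 20, 10, 21, 15, 2]


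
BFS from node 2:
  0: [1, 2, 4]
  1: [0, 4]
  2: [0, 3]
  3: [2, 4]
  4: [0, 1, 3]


Visit 2, enqueue [0, 3]
Visit 0, enqueue [1, 4]
Visit 3, enqueue []
Visit 1, enqueue []
Visit 4, enqueue []

BFS order: [2, 0, 3, 1, 4]


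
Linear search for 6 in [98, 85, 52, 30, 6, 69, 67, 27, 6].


i=0: 98!=6
i=1: 85!=6
i=2: 52!=6
i=3: 30!=6
i=4: 6==6 found!

Found at 4, 5 comps


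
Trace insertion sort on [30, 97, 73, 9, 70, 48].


Initial: [30, 97, 73, 9, 70, 48]
Insert 97: [30, 97, 73, 9, 70, 48]
Insert 73: [30, 73, 97, 9, 70, 48]
Insert 9: [9, 30, 73, 97, 70, 48]
Insert 70: [9, 30, 70, 73, 97, 48]
Insert 48: [9, 30, 48, 70, 73, 97]

Sorted: [9, 30, 48, 70, 73, 97]


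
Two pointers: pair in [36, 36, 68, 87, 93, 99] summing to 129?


lo=0(36)+hi=5(99)=135
lo=0(36)+hi=4(93)=129

Yes: 36+93=129


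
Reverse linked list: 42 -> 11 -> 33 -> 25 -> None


Step 1: curr=42, set curr.next=prev(None) | reversed so far: 42
Step 2: curr=11, set curr.next=prev(42) | reversed so far: 11 -> 42
Step 3: curr=33, set curr.next=prev(11) | reversed so far: 33 -> 11 -> 42
Step 4: curr=25, set curr.next=prev(33) | reversed so far: 25 -> 33 -> 11 -> 42

25 -> 33 -> 11 -> 42 -> None


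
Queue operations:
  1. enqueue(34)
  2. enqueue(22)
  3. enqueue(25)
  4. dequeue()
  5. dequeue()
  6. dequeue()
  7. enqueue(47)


enqueue(34) -> [34]
enqueue(22) -> [34, 22]
enqueue(25) -> [34, 22, 25]
dequeue()->34, [22, 25]
dequeue()->22, [25]
dequeue()->25, []
enqueue(47) -> [47]

Final queue: [47]


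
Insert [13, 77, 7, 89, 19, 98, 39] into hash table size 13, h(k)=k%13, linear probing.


Insert 13: h=0 -> slot 0
Insert 77: h=12 -> slot 12
Insert 7: h=7 -> slot 7
Insert 89: h=11 -> slot 11
Insert 19: h=6 -> slot 6
Insert 98: h=7, 1 probes -> slot 8
Insert 39: h=0, 1 probes -> slot 1

Table: [13, 39, None, None, None, None, 19, 7, 98, None, None, 89, 77]


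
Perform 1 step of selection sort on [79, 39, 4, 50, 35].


Initial: [79, 39, 4, 50, 35]
Step 1: min=4 at 2
  Swap: [4, 39, 79, 50, 35]

After 1 step: [4, 39, 79, 50, 35]


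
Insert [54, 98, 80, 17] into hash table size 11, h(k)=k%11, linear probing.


Insert 54: h=10 -> slot 10
Insert 98: h=10, 1 probes -> slot 0
Insert 80: h=3 -> slot 3
Insert 17: h=6 -> slot 6

Table: [98, None, None, 80, None, None, 17, None, None, None, 54]


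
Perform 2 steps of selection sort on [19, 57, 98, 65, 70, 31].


Initial: [19, 57, 98, 65, 70, 31]
Step 1: min=19 at 0
  Swap: [19, 57, 98, 65, 70, 31]
Step 2: min=31 at 5
  Swap: [19, 31, 98, 65, 70, 57]

After 2 steps: [19, 31, 98, 65, 70, 57]


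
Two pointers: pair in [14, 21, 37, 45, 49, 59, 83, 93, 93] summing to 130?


lo=0(14)+hi=8(93)=107
lo=1(21)+hi=8(93)=114
lo=2(37)+hi=8(93)=130

Yes: 37+93=130


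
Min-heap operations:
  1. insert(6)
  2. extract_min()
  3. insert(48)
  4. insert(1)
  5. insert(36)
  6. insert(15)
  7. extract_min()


insert(6) -> [6]
extract_min()->6, []
insert(48) -> [48]
insert(1) -> [1, 48]
insert(36) -> [1, 48, 36]
insert(15) -> [1, 15, 36, 48]
extract_min()->1, [15, 48, 36]

Final heap: [15, 48, 36]


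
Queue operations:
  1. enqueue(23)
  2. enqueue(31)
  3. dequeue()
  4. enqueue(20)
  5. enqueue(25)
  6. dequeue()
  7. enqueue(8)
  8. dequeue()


enqueue(23) -> [23]
enqueue(31) -> [23, 31]
dequeue()->23, [31]
enqueue(20) -> [31, 20]
enqueue(25) -> [31, 20, 25]
dequeue()->31, [20, 25]
enqueue(8) -> [20, 25, 8]
dequeue()->20, [25, 8]

Final queue: [25, 8]


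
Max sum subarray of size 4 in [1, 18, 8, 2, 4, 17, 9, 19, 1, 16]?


[0:4]: 29
[1:5]: 32
[2:6]: 31
[3:7]: 32
[4:8]: 49
[5:9]: 46
[6:10]: 45

Max: 49 at [4:8]


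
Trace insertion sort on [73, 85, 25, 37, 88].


Initial: [73, 85, 25, 37, 88]
Insert 85: [73, 85, 25, 37, 88]
Insert 25: [25, 73, 85, 37, 88]
Insert 37: [25, 37, 73, 85, 88]
Insert 88: [25, 37, 73, 85, 88]

Sorted: [25, 37, 73, 85, 88]


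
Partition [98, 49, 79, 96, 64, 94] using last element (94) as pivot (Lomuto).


Pivot: 94
  49 <= 94: swap -> [49, 98, 79, 96, 64, 94]
  79 <= 94: swap -> [49, 79, 98, 96, 64, 94]
  64 <= 94: swap -> [49, 79, 64, 96, 98, 94]
Place pivot at 3: [49, 79, 64, 94, 98, 96]

Partitioned: [49, 79, 64, 94, 98, 96]


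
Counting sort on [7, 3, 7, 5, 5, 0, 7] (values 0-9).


Input: [7, 3, 7, 5, 5, 0, 7]
Counts: [1, 0, 0, 1, 0, 2, 0, 3, 0, 0]

Sorted: [0, 3, 5, 5, 7, 7, 7]


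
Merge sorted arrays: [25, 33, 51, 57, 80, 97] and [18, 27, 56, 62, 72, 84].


Take 18 from B
Take 25 from A
Take 27 from B
Take 33 from A
Take 51 from A
Take 56 from B
Take 57 from A
Take 62 from B
Take 72 from B
Take 80 from A
Take 84 from B

Merged: [18, 25, 27, 33, 51, 56, 57, 62, 72, 80, 84, 97]


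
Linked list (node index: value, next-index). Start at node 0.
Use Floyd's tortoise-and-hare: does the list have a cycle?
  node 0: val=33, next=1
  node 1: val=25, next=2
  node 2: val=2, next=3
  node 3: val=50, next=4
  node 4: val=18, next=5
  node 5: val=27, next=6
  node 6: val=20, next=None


Floyd's tortoise (slow, +1) and hare (fast, +2):
  init: slow=0, fast=0
  step 1: slow=1, fast=2
  step 2: slow=2, fast=4
  step 3: slow=3, fast=6
  step 4: fast -> None, no cycle

Cycle: no


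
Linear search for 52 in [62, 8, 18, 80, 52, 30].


i=0: 62!=52
i=1: 8!=52
i=2: 18!=52
i=3: 80!=52
i=4: 52==52 found!

Found at 4, 5 comps


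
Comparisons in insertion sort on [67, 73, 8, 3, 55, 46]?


Algorithm: insertion sort
Input: [67, 73, 8, 3, 55, 46]
Sorted: [3, 8, 46, 55, 67, 73]

13


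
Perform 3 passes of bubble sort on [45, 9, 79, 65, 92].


Initial: [45, 9, 79, 65, 92]
Pass 1: [9, 45, 65, 79, 92] (2 swaps)
Pass 2: [9, 45, 65, 79, 92] (0 swaps)
Pass 3: [9, 45, 65, 79, 92] (0 swaps)

After 3 passes: [9, 45, 65, 79, 92]


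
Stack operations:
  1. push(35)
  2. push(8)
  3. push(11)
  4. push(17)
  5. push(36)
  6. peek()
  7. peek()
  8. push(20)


push(35) -> [35]
push(8) -> [35, 8]
push(11) -> [35, 8, 11]
push(17) -> [35, 8, 11, 17]
push(36) -> [35, 8, 11, 17, 36]
peek()->36
peek()->36
push(20) -> [35, 8, 11, 17, 36, 20]

Final stack: [35, 8, 11, 17, 36, 20]


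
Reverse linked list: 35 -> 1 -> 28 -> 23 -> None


Step 1: curr=35, set curr.next=prev(None) | reversed so far: 35
Step 2: curr=1, set curr.next=prev(35) | reversed so far: 1 -> 35
Step 3: curr=28, set curr.next=prev(1) | reversed so far: 28 -> 1 -> 35
Step 4: curr=23, set curr.next=prev(28) | reversed so far: 23 -> 28 -> 1 -> 35

23 -> 28 -> 1 -> 35 -> None


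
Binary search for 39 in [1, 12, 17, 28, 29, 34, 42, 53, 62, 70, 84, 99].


Step 1: lo=0, hi=11, mid=5, val=34
Step 2: lo=6, hi=11, mid=8, val=62
Step 3: lo=6, hi=7, mid=6, val=42

Not found


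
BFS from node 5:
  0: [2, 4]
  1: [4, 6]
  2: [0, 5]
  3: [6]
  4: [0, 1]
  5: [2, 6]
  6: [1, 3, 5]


Visit 5, enqueue [2, 6]
Visit 2, enqueue [0]
Visit 6, enqueue [1, 3]
Visit 0, enqueue [4]
Visit 1, enqueue []
Visit 3, enqueue []
Visit 4, enqueue []

BFS order: [5, 2, 6, 0, 1, 3, 4]


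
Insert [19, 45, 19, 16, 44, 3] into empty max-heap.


Insert 19: [19]
Insert 45: [45, 19]
Insert 19: [45, 19, 19]
Insert 16: [45, 19, 19, 16]
Insert 44: [45, 44, 19, 16, 19]
Insert 3: [45, 44, 19, 16, 19, 3]

Final heap: [45, 44, 19, 16, 19, 3]


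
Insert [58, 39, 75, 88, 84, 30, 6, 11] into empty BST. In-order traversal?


Insert 58: root
Insert 39: L from 58
Insert 75: R from 58
Insert 88: R from 58 -> R from 75
Insert 84: R from 58 -> R from 75 -> L from 88
Insert 30: L from 58 -> L from 39
Insert 6: L from 58 -> L from 39 -> L from 30
Insert 11: L from 58 -> L from 39 -> L from 30 -> R from 6

In-order: [6, 11, 30, 39, 58, 75, 84, 88]


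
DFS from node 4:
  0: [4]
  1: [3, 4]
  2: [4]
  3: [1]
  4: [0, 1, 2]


Visit 4, push [2, 1, 0]
Visit 0, push []
Visit 1, push [3]
Visit 3, push []
Visit 2, push []

DFS order: [4, 0, 1, 3, 2]


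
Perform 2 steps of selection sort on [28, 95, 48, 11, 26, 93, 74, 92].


Initial: [28, 95, 48, 11, 26, 93, 74, 92]
Step 1: min=11 at 3
  Swap: [11, 95, 48, 28, 26, 93, 74, 92]
Step 2: min=26 at 4
  Swap: [11, 26, 48, 28, 95, 93, 74, 92]

After 2 steps: [11, 26, 48, 28, 95, 93, 74, 92]


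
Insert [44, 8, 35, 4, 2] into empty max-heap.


Insert 44: [44]
Insert 8: [44, 8]
Insert 35: [44, 8, 35]
Insert 4: [44, 8, 35, 4]
Insert 2: [44, 8, 35, 4, 2]

Final heap: [44, 8, 35, 4, 2]


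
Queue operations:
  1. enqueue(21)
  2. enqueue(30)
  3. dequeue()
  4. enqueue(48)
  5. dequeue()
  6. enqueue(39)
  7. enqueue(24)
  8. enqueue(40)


enqueue(21) -> [21]
enqueue(30) -> [21, 30]
dequeue()->21, [30]
enqueue(48) -> [30, 48]
dequeue()->30, [48]
enqueue(39) -> [48, 39]
enqueue(24) -> [48, 39, 24]
enqueue(40) -> [48, 39, 24, 40]

Final queue: [48, 39, 24, 40]


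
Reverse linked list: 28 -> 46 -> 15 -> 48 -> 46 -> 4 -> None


Step 1: curr=28, set curr.next=prev(None) | reversed so far: 28
Step 2: curr=46, set curr.next=prev(28) | reversed so far: 46 -> 28
Step 3: curr=15, set curr.next=prev(46) | reversed so far: 15 -> 46 -> 28
Step 4: curr=48, set curr.next=prev(15) | reversed so far: 48 -> 15 -> 46 -> 28
Step 5: curr=46, set curr.next=prev(48) | reversed so far: 46 -> 48 -> 15 -> 46 -> 28
Step 6: curr=4, set curr.next=prev(46) | reversed so far: 4 -> 46 -> 48 -> 15 -> 46 -> 28

4 -> 46 -> 48 -> 15 -> 46 -> 28 -> None


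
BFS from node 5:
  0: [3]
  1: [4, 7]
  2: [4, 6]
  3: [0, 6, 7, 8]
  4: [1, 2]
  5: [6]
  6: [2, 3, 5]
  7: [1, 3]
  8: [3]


Visit 5, enqueue [6]
Visit 6, enqueue [2, 3]
Visit 2, enqueue [4]
Visit 3, enqueue [0, 7, 8]
Visit 4, enqueue [1]
Visit 0, enqueue []
Visit 7, enqueue []
Visit 8, enqueue []
Visit 1, enqueue []

BFS order: [5, 6, 2, 3, 4, 0, 7, 8, 1]


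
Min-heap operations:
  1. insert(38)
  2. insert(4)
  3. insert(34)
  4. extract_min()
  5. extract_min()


insert(38) -> [38]
insert(4) -> [4, 38]
insert(34) -> [4, 38, 34]
extract_min()->4, [34, 38]
extract_min()->34, [38]

Final heap: [38]


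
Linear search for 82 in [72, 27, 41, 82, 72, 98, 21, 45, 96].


i=0: 72!=82
i=1: 27!=82
i=2: 41!=82
i=3: 82==82 found!

Found at 3, 4 comps


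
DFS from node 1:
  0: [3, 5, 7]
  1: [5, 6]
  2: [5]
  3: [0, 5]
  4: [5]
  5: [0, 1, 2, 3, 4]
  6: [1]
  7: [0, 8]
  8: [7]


Visit 1, push [6, 5]
Visit 5, push [4, 3, 2, 0]
Visit 0, push [7, 3]
Visit 3, push []
Visit 7, push [8]
Visit 8, push []
Visit 2, push []
Visit 4, push []
Visit 6, push []

DFS order: [1, 5, 0, 3, 7, 8, 2, 4, 6]


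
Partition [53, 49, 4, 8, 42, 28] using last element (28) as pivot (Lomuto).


Pivot: 28
  4 <= 28: swap -> [4, 49, 53, 8, 42, 28]
  8 <= 28: swap -> [4, 8, 53, 49, 42, 28]
Place pivot at 2: [4, 8, 28, 49, 42, 53]

Partitioned: [4, 8, 28, 49, 42, 53]


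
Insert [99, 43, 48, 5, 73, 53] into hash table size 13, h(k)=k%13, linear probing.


Insert 99: h=8 -> slot 8
Insert 43: h=4 -> slot 4
Insert 48: h=9 -> slot 9
Insert 5: h=5 -> slot 5
Insert 73: h=8, 2 probes -> slot 10
Insert 53: h=1 -> slot 1

Table: [None, 53, None, None, 43, 5, None, None, 99, 48, 73, None, None]


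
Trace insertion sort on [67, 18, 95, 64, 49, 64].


Initial: [67, 18, 95, 64, 49, 64]
Insert 18: [18, 67, 95, 64, 49, 64]
Insert 95: [18, 67, 95, 64, 49, 64]
Insert 64: [18, 64, 67, 95, 49, 64]
Insert 49: [18, 49, 64, 67, 95, 64]
Insert 64: [18, 49, 64, 64, 67, 95]

Sorted: [18, 49, 64, 64, 67, 95]


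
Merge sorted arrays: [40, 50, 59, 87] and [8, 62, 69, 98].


Take 8 from B
Take 40 from A
Take 50 from A
Take 59 from A
Take 62 from B
Take 69 from B
Take 87 from A

Merged: [8, 40, 50, 59, 62, 69, 87, 98]


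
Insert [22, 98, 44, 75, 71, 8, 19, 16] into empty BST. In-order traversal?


Insert 22: root
Insert 98: R from 22
Insert 44: R from 22 -> L from 98
Insert 75: R from 22 -> L from 98 -> R from 44
Insert 71: R from 22 -> L from 98 -> R from 44 -> L from 75
Insert 8: L from 22
Insert 19: L from 22 -> R from 8
Insert 16: L from 22 -> R from 8 -> L from 19

In-order: [8, 16, 19, 22, 44, 71, 75, 98]


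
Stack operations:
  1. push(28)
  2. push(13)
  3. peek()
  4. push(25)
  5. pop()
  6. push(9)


push(28) -> [28]
push(13) -> [28, 13]
peek()->13
push(25) -> [28, 13, 25]
pop()->25, [28, 13]
push(9) -> [28, 13, 9]

Final stack: [28, 13, 9]


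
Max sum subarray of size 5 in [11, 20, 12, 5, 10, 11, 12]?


[0:5]: 58
[1:6]: 58
[2:7]: 50

Max: 58 at [0:5]


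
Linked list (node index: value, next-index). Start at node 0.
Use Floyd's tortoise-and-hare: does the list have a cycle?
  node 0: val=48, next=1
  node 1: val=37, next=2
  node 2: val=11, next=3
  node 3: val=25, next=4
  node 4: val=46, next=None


Floyd's tortoise (slow, +1) and hare (fast, +2):
  init: slow=0, fast=0
  step 1: slow=1, fast=2
  step 2: slow=2, fast=4
  step 3: fast -> None, no cycle

Cycle: no


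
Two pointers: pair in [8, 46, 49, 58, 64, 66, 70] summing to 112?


lo=0(8)+hi=6(70)=78
lo=1(46)+hi=6(70)=116
lo=1(46)+hi=5(66)=112

Yes: 46+66=112


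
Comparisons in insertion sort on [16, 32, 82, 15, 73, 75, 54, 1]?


Algorithm: insertion sort
Input: [16, 32, 82, 15, 73, 75, 54, 1]
Sorted: [1, 15, 16, 32, 54, 73, 75, 82]

20


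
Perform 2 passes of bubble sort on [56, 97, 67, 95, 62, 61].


Initial: [56, 97, 67, 95, 62, 61]
Pass 1: [56, 67, 95, 62, 61, 97] (4 swaps)
Pass 2: [56, 67, 62, 61, 95, 97] (2 swaps)

After 2 passes: [56, 67, 62, 61, 95, 97]


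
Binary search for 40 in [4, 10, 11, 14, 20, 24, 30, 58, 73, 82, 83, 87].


Step 1: lo=0, hi=11, mid=5, val=24
Step 2: lo=6, hi=11, mid=8, val=73
Step 3: lo=6, hi=7, mid=6, val=30
Step 4: lo=7, hi=7, mid=7, val=58

Not found


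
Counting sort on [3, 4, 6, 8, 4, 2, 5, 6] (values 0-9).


Input: [3, 4, 6, 8, 4, 2, 5, 6]
Counts: [0, 0, 1, 1, 2, 1, 2, 0, 1, 0]

Sorted: [2, 3, 4, 4, 5, 6, 6, 8]


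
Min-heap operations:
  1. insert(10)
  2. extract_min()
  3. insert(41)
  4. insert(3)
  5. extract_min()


insert(10) -> [10]
extract_min()->10, []
insert(41) -> [41]
insert(3) -> [3, 41]
extract_min()->3, [41]

Final heap: [41]


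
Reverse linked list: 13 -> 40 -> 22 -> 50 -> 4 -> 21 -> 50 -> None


Step 1: curr=13, set curr.next=prev(None) | reversed so far: 13
Step 2: curr=40, set curr.next=prev(13) | reversed so far: 40 -> 13
Step 3: curr=22, set curr.next=prev(40) | reversed so far: 22 -> 40 -> 13
Step 4: curr=50, set curr.next=prev(22) | reversed so far: 50 -> 22 -> 40 -> 13
Step 5: curr=4, set curr.next=prev(50) | reversed so far: 4 -> 50 -> 22 -> 40 -> 13
Step 6: curr=21, set curr.next=prev(4) | reversed so far: 21 -> 4 -> 50 -> 22 -> 40 -> 13
Step 7: curr=50, set curr.next=prev(21) | reversed so far: 50 -> 21 -> 4 -> 50 -> 22 -> 40 -> 13

50 -> 21 -> 4 -> 50 -> 22 -> 40 -> 13 -> None


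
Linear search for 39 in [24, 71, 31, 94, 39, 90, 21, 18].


i=0: 24!=39
i=1: 71!=39
i=2: 31!=39
i=3: 94!=39
i=4: 39==39 found!

Found at 4, 5 comps


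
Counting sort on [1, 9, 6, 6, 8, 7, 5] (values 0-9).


Input: [1, 9, 6, 6, 8, 7, 5]
Counts: [0, 1, 0, 0, 0, 1, 2, 1, 1, 1]

Sorted: [1, 5, 6, 6, 7, 8, 9]


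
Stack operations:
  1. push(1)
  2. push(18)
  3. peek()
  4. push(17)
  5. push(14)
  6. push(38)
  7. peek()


push(1) -> [1]
push(18) -> [1, 18]
peek()->18
push(17) -> [1, 18, 17]
push(14) -> [1, 18, 17, 14]
push(38) -> [1, 18, 17, 14, 38]
peek()->38

Final stack: [1, 18, 17, 14, 38]


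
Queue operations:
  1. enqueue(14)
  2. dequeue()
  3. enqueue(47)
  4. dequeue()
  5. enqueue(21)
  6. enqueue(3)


enqueue(14) -> [14]
dequeue()->14, []
enqueue(47) -> [47]
dequeue()->47, []
enqueue(21) -> [21]
enqueue(3) -> [21, 3]

Final queue: [21, 3]


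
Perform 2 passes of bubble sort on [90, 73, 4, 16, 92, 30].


Initial: [90, 73, 4, 16, 92, 30]
Pass 1: [73, 4, 16, 90, 30, 92] (4 swaps)
Pass 2: [4, 16, 73, 30, 90, 92] (3 swaps)

After 2 passes: [4, 16, 73, 30, 90, 92]


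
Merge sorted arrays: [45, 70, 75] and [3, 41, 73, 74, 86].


Take 3 from B
Take 41 from B
Take 45 from A
Take 70 from A
Take 73 from B
Take 74 from B
Take 75 from A

Merged: [3, 41, 45, 70, 73, 74, 75, 86]


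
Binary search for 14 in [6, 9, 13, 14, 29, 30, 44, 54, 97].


Step 1: lo=0, hi=8, mid=4, val=29
Step 2: lo=0, hi=3, mid=1, val=9
Step 3: lo=2, hi=3, mid=2, val=13
Step 4: lo=3, hi=3, mid=3, val=14

Found at index 3


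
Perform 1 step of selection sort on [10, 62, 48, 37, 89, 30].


Initial: [10, 62, 48, 37, 89, 30]
Step 1: min=10 at 0
  Swap: [10, 62, 48, 37, 89, 30]

After 1 step: [10, 62, 48, 37, 89, 30]


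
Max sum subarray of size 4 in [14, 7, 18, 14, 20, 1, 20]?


[0:4]: 53
[1:5]: 59
[2:6]: 53
[3:7]: 55

Max: 59 at [1:5]


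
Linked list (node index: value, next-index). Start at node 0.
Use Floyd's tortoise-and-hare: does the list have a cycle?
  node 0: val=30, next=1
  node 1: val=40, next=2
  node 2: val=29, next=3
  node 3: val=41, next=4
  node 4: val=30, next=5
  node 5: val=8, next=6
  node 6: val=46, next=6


Floyd's tortoise (slow, +1) and hare (fast, +2):
  init: slow=0, fast=0
  step 1: slow=1, fast=2
  step 2: slow=2, fast=4
  step 3: slow=3, fast=6
  step 4: slow=4, fast=6
  step 5: slow=5, fast=6
  step 6: slow=6, fast=6
  slow == fast at node 6: cycle detected

Cycle: yes


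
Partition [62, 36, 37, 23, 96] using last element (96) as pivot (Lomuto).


Pivot: 96
  62 <= 96: advance i (no swap)
  36 <= 96: advance i (no swap)
  37 <= 96: advance i (no swap)
  23 <= 96: advance i (no swap)
Place pivot at 4: [62, 36, 37, 23, 96]

Partitioned: [62, 36, 37, 23, 96]


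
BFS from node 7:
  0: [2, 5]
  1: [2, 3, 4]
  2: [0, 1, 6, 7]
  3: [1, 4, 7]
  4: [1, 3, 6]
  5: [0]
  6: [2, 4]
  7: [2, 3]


Visit 7, enqueue [2, 3]
Visit 2, enqueue [0, 1, 6]
Visit 3, enqueue [4]
Visit 0, enqueue [5]
Visit 1, enqueue []
Visit 6, enqueue []
Visit 4, enqueue []
Visit 5, enqueue []

BFS order: [7, 2, 3, 0, 1, 6, 4, 5]


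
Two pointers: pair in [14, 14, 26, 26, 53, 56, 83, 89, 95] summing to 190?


lo=0(14)+hi=8(95)=109
lo=1(14)+hi=8(95)=109
lo=2(26)+hi=8(95)=121
lo=3(26)+hi=8(95)=121
lo=4(53)+hi=8(95)=148
lo=5(56)+hi=8(95)=151
lo=6(83)+hi=8(95)=178
lo=7(89)+hi=8(95)=184

No pair found


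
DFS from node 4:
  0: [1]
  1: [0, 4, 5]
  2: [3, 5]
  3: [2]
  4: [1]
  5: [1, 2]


Visit 4, push [1]
Visit 1, push [5, 0]
Visit 0, push []
Visit 5, push [2]
Visit 2, push [3]
Visit 3, push []

DFS order: [4, 1, 0, 5, 2, 3]


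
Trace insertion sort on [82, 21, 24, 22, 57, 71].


Initial: [82, 21, 24, 22, 57, 71]
Insert 21: [21, 82, 24, 22, 57, 71]
Insert 24: [21, 24, 82, 22, 57, 71]
Insert 22: [21, 22, 24, 82, 57, 71]
Insert 57: [21, 22, 24, 57, 82, 71]
Insert 71: [21, 22, 24, 57, 71, 82]

Sorted: [21, 22, 24, 57, 71, 82]


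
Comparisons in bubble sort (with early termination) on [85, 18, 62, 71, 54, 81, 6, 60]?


Algorithm: bubble sort (with early termination)
Input: [85, 18, 62, 71, 54, 81, 6, 60]
Sorted: [6, 18, 54, 60, 62, 71, 81, 85]

28


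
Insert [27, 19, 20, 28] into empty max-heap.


Insert 27: [27]
Insert 19: [27, 19]
Insert 20: [27, 19, 20]
Insert 28: [28, 27, 20, 19]

Final heap: [28, 27, 20, 19]


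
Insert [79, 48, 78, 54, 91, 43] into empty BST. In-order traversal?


Insert 79: root
Insert 48: L from 79
Insert 78: L from 79 -> R from 48
Insert 54: L from 79 -> R from 48 -> L from 78
Insert 91: R from 79
Insert 43: L from 79 -> L from 48

In-order: [43, 48, 54, 78, 79, 91]


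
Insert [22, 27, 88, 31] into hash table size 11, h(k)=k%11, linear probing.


Insert 22: h=0 -> slot 0
Insert 27: h=5 -> slot 5
Insert 88: h=0, 1 probes -> slot 1
Insert 31: h=9 -> slot 9

Table: [22, 88, None, None, None, 27, None, None, None, 31, None]


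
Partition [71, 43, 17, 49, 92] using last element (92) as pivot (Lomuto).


Pivot: 92
  71 <= 92: advance i (no swap)
  43 <= 92: advance i (no swap)
  17 <= 92: advance i (no swap)
  49 <= 92: advance i (no swap)
Place pivot at 4: [71, 43, 17, 49, 92]

Partitioned: [71, 43, 17, 49, 92]


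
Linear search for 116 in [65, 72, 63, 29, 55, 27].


i=0: 65!=116
i=1: 72!=116
i=2: 63!=116
i=3: 29!=116
i=4: 55!=116
i=5: 27!=116

Not found, 6 comps


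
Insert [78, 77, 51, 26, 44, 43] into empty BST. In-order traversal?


Insert 78: root
Insert 77: L from 78
Insert 51: L from 78 -> L from 77
Insert 26: L from 78 -> L from 77 -> L from 51
Insert 44: L from 78 -> L from 77 -> L from 51 -> R from 26
Insert 43: L from 78 -> L from 77 -> L from 51 -> R from 26 -> L from 44

In-order: [26, 43, 44, 51, 77, 78]


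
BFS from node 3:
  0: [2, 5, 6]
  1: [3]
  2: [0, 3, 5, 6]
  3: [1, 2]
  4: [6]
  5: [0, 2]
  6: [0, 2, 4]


Visit 3, enqueue [1, 2]
Visit 1, enqueue []
Visit 2, enqueue [0, 5, 6]
Visit 0, enqueue []
Visit 5, enqueue []
Visit 6, enqueue [4]
Visit 4, enqueue []

BFS order: [3, 1, 2, 0, 5, 6, 4]


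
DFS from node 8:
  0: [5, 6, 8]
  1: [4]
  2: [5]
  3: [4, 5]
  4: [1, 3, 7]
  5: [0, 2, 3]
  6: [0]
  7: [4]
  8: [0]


Visit 8, push [0]
Visit 0, push [6, 5]
Visit 5, push [3, 2]
Visit 2, push []
Visit 3, push [4]
Visit 4, push [7, 1]
Visit 1, push []
Visit 7, push []
Visit 6, push []

DFS order: [8, 0, 5, 2, 3, 4, 1, 7, 6]


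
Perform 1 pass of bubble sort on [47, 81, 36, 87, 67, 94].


Initial: [47, 81, 36, 87, 67, 94]
Pass 1: [47, 36, 81, 67, 87, 94] (2 swaps)

After 1 pass: [47, 36, 81, 67, 87, 94]


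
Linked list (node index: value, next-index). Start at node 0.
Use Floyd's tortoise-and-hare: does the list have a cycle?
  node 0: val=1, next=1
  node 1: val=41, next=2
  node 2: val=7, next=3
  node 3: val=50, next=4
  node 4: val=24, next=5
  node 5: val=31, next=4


Floyd's tortoise (slow, +1) and hare (fast, +2):
  init: slow=0, fast=0
  step 1: slow=1, fast=2
  step 2: slow=2, fast=4
  step 3: slow=3, fast=4
  step 4: slow=4, fast=4
  slow == fast at node 4: cycle detected

Cycle: yes


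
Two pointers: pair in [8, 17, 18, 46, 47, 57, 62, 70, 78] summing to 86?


lo=0(8)+hi=8(78)=86

Yes: 8+78=86


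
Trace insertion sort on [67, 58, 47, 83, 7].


Initial: [67, 58, 47, 83, 7]
Insert 58: [58, 67, 47, 83, 7]
Insert 47: [47, 58, 67, 83, 7]
Insert 83: [47, 58, 67, 83, 7]
Insert 7: [7, 47, 58, 67, 83]

Sorted: [7, 47, 58, 67, 83]


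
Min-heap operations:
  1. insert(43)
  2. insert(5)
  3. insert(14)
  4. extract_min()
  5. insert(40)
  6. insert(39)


insert(43) -> [43]
insert(5) -> [5, 43]
insert(14) -> [5, 43, 14]
extract_min()->5, [14, 43]
insert(40) -> [14, 43, 40]
insert(39) -> [14, 39, 40, 43]

Final heap: [14, 39, 40, 43]


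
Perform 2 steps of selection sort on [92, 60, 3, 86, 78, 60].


Initial: [92, 60, 3, 86, 78, 60]
Step 1: min=3 at 2
  Swap: [3, 60, 92, 86, 78, 60]
Step 2: min=60 at 1
  Swap: [3, 60, 92, 86, 78, 60]

After 2 steps: [3, 60, 92, 86, 78, 60]


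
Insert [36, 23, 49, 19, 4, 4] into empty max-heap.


Insert 36: [36]
Insert 23: [36, 23]
Insert 49: [49, 23, 36]
Insert 19: [49, 23, 36, 19]
Insert 4: [49, 23, 36, 19, 4]
Insert 4: [49, 23, 36, 19, 4, 4]

Final heap: [49, 23, 36, 19, 4, 4]


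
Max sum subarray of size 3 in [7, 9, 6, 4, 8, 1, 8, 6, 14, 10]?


[0:3]: 22
[1:4]: 19
[2:5]: 18
[3:6]: 13
[4:7]: 17
[5:8]: 15
[6:9]: 28
[7:10]: 30

Max: 30 at [7:10]


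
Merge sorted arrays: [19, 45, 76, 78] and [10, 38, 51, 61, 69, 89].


Take 10 from B
Take 19 from A
Take 38 from B
Take 45 from A
Take 51 from B
Take 61 from B
Take 69 from B
Take 76 from A
Take 78 from A

Merged: [10, 19, 38, 45, 51, 61, 69, 76, 78, 89]


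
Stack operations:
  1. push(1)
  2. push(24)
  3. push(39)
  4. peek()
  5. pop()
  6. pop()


push(1) -> [1]
push(24) -> [1, 24]
push(39) -> [1, 24, 39]
peek()->39
pop()->39, [1, 24]
pop()->24, [1]

Final stack: [1]


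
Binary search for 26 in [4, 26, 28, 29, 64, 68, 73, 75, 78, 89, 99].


Step 1: lo=0, hi=10, mid=5, val=68
Step 2: lo=0, hi=4, mid=2, val=28
Step 3: lo=0, hi=1, mid=0, val=4
Step 4: lo=1, hi=1, mid=1, val=26

Found at index 1


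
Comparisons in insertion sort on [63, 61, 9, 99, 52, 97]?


Algorithm: insertion sort
Input: [63, 61, 9, 99, 52, 97]
Sorted: [9, 52, 61, 63, 97, 99]

10


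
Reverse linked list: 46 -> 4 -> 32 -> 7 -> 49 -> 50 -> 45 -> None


Step 1: curr=46, set curr.next=prev(None) | reversed so far: 46
Step 2: curr=4, set curr.next=prev(46) | reversed so far: 4 -> 46
Step 3: curr=32, set curr.next=prev(4) | reversed so far: 32 -> 4 -> 46
Step 4: curr=7, set curr.next=prev(32) | reversed so far: 7 -> 32 -> 4 -> 46
Step 5: curr=49, set curr.next=prev(7) | reversed so far: 49 -> 7 -> 32 -> 4 -> 46
Step 6: curr=50, set curr.next=prev(49) | reversed so far: 50 -> 49 -> 7 -> 32 -> 4 -> 46
Step 7: curr=45, set curr.next=prev(50) | reversed so far: 45 -> 50 -> 49 -> 7 -> 32 -> 4 -> 46

45 -> 50 -> 49 -> 7 -> 32 -> 4 -> 46 -> None


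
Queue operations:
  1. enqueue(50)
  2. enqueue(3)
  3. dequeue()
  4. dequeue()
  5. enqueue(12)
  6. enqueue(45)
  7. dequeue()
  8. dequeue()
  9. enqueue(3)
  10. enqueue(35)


enqueue(50) -> [50]
enqueue(3) -> [50, 3]
dequeue()->50, [3]
dequeue()->3, []
enqueue(12) -> [12]
enqueue(45) -> [12, 45]
dequeue()->12, [45]
dequeue()->45, []
enqueue(3) -> [3]
enqueue(35) -> [3, 35]

Final queue: [3, 35]
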